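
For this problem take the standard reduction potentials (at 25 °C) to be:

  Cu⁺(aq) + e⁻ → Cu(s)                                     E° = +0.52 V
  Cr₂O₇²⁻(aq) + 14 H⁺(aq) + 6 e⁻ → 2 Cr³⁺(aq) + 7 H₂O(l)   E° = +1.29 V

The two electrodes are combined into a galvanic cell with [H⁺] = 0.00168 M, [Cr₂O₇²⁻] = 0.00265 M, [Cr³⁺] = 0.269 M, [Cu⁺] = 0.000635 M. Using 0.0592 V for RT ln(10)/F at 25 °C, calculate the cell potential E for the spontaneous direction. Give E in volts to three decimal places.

Cr₂O₇²⁻/Cr³⁺ is the cathode (higher E°), Cu⁺/Cu the anode: E°cell = +1.29 − (+0.52) = +0.77 V, n = 6.
Overall: Cr₂O₇²⁻(aq) + 14 H⁺(aq) + 6 Cu(s) → 2 Cr³⁺(aq) + 7 H₂O(l) + 6 Cu⁺(aq)
Q = [Cr³⁺]^2·[Cu⁺]^6 / ([Cr₂O₇²⁻]·[H⁺]^14); log Q = 21.099.
E = E° − (0.0592/n) log Q = +0.77 − (0.0592/6)(21.099) = +0.562 V.

+0.562 V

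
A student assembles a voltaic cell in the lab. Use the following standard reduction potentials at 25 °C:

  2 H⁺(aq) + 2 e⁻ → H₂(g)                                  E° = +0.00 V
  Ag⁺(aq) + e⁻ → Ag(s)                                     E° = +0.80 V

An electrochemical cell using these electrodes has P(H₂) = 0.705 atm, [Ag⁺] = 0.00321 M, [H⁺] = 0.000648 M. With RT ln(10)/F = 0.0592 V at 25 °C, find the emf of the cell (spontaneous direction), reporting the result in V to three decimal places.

+0.837 V

Ag⁺/Ag is the cathode (higher E°), H⁺/H₂ the anode: E°cell = +0.80 − (+0.00) = +0.80 V, n = 2.
Overall: 2 Ag⁺(aq) + H₂(g) → 2 Ag(s) + 2 H⁺(aq)
Q = [H⁺]^2 / ([Ag⁺]^2·P(H₂)); log Q = -1.238.
E = E° − (0.0592/n) log Q = +0.80 − (0.0592/2)(-1.238) = +0.837 V.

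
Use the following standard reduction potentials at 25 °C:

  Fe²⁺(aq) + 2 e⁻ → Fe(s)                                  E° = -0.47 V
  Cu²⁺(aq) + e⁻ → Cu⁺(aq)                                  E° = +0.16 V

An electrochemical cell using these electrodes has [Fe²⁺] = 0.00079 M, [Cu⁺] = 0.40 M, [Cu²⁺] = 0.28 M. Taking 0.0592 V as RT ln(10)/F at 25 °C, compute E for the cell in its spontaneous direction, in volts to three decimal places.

+0.713 V

Cu²⁺/Cu⁺ is the cathode (higher E°), Fe²⁺/Fe the anode: E°cell = +0.16 − (-0.47) = +0.63 V, n = 2.
Overall: 2 Cu²⁺(aq) + Fe(s) → 2 Cu⁺(aq) + Fe²⁺(aq)
Q = [Cu⁺]^2·[Fe²⁺] / ([Cu²⁺]^2); log Q = -2.793.
E = E° − (0.0592/n) log Q = +0.63 − (0.0592/2)(-2.793) = +0.713 V.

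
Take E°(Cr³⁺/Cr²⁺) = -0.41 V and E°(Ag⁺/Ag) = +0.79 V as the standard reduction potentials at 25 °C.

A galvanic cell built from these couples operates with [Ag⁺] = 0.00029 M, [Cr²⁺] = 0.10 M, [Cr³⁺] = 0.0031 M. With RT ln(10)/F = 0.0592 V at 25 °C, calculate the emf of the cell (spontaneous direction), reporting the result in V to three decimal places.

Ag⁺/Ag is the cathode (higher E°), Cr³⁺/Cr²⁺ the anode: E°cell = +0.79 − (-0.41) = +1.20 V, n = 1.
Overall: Ag⁺(aq) + Cr²⁺(aq) → Ag(s) + Cr³⁺(aq)
Q = [Cr³⁺] / ([Ag⁺]·[Cr²⁺]); log Q = 2.029.
E = E° − (0.0592/n) log Q = +1.20 − (0.0592/1)(2.029) = +1.080 V.

+1.080 V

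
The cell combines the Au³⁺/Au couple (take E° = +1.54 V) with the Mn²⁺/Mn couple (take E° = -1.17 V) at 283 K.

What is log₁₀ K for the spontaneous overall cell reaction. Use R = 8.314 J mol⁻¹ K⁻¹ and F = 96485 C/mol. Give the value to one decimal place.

289.6

Cathode: Au³⁺/Au; anode: Mn²⁺/Mn. E°cell = (+1.54) − (-1.17) = +2.71 V, with n = 6.
ΔG° = −nFE° = −RT ln K, so ln K = nFE°/(RT) = (6)(96485)(+2.71) / ((8.314)(283)) = 666.782.
log₁₀ K = 666.782 / ln 10 = 289.6.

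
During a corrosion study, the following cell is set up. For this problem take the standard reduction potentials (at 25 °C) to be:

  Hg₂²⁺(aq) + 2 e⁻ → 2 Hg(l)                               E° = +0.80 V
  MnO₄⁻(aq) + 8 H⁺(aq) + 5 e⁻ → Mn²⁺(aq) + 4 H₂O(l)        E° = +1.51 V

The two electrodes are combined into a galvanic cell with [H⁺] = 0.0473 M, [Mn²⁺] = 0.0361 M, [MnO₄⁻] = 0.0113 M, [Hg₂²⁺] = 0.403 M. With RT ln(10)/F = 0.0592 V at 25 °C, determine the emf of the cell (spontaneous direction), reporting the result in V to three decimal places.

+0.590 V

MnO₄⁻/Mn²⁺ is the cathode (higher E°), Hg₂²⁺/Hg the anode: E°cell = +1.51 − (+0.80) = +0.71 V, n = 10.
Overall: 2 MnO₄⁻(aq) + 16 H⁺(aq) + 10 Hg(l) → 2 Mn²⁺(aq) + 8 H₂O(l) + 5 Hg₂²⁺(aq)
Q = [Mn²⁺]^2·[Hg₂²⁺]^5 / ([MnO₄⁻]^2·[H⁺]^16); log Q = 20.238.
E = E° − (0.0592/n) log Q = +0.71 − (0.0592/10)(20.238) = +0.590 V.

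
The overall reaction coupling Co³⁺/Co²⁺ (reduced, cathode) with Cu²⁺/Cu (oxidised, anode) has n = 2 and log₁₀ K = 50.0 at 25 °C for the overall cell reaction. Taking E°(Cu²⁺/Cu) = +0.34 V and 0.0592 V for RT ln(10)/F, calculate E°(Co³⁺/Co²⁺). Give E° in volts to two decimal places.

E°cell = (0.0592/n)·log K = (0.0592/2)(50.0) = +1.480 V.
Since Co³⁺/Co²⁺ is the cathode and Cu²⁺/Cu the anode, E°cell = E°(Co³⁺/Co²⁺) − E°(Cu²⁺/Cu).
So E°(Co³⁺/Co²⁺) = E°cell + E°(Cu²⁺/Cu) = +1.480 + (+0.34) = +1.82 V.

+1.82 V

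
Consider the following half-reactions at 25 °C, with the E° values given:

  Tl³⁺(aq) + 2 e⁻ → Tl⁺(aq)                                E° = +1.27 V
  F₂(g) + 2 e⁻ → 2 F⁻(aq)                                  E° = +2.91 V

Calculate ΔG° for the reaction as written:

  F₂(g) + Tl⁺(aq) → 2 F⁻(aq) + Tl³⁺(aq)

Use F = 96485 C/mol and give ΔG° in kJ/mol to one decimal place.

As written, F₂/F⁻ is reduced (cathode) and Tl³⁺/Tl⁺ is oxidised (anode), so E°cell = (+2.91) − (+1.27) = +1.64 V.
Balancing electrons gives n = 2.
ΔG° = −nFE° = −(2)(96485)(+1.64) = -316,471 J = -316.5 kJ/mol.

-316.5 kJ/mol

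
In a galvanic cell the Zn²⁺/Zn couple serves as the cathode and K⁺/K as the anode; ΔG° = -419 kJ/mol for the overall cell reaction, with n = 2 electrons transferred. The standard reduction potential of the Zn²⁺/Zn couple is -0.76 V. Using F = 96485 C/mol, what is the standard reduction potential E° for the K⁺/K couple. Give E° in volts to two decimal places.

-2.93 V

E°cell = −ΔG°/(nF) = −(-419×10³)/((2)(96485)) = +2.171 V.
Since Zn²⁺/Zn is the cathode and K⁺/K the anode, E°cell = E°(Zn²⁺/Zn) − E°(K⁺/K).
So E°(K⁺/K) = E°(Zn²⁺/Zn) − E°cell = (-0.76) − (+2.171) = -2.93 V.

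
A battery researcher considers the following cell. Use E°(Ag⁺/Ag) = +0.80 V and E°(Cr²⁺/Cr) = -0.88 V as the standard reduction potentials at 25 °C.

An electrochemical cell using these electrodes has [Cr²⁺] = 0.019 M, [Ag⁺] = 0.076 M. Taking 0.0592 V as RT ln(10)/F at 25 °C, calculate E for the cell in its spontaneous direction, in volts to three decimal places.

+1.665 V

Ag⁺/Ag is the cathode (higher E°), Cr²⁺/Cr the anode: E°cell = +0.80 − (-0.88) = +1.68 V, n = 2.
Overall: 2 Ag⁺(aq) + Cr(s) → 2 Ag(s) + Cr²⁺(aq)
Q = [Cr²⁺] / ([Ag⁺]^2); log Q = 0.517.
E = E° − (0.0592/n) log Q = +1.68 − (0.0592/2)(0.517) = +1.665 V.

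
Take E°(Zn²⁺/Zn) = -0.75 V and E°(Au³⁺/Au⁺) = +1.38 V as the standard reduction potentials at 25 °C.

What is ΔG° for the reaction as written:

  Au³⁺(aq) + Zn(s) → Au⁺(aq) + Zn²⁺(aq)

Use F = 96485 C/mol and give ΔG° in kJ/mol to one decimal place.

As written, Au³⁺/Au⁺ is reduced (cathode) and Zn²⁺/Zn is oxidised (anode), so E°cell = (+1.38) − (-0.75) = +2.13 V.
Balancing electrons gives n = 2.
ΔG° = −nFE° = −(2)(96485)(+2.13) = -411,026 J = -411.0 kJ/mol.

-411.0 kJ/mol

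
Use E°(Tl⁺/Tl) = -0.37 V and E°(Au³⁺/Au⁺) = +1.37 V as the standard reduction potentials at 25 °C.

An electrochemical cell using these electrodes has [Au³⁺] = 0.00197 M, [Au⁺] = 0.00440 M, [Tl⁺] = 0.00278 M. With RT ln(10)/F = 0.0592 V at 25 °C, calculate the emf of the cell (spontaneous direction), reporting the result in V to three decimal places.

Au³⁺/Au⁺ is the cathode (higher E°), Tl⁺/Tl the anode: E°cell = +1.37 − (-0.37) = +1.74 V, n = 2.
Overall: Au³⁺(aq) + 2 Tl(s) → Au⁺(aq) + 2 Tl⁺(aq)
Q = [Au⁺]·[Tl⁺]^2 / ([Au³⁺]); log Q = -4.763.
E = E° − (0.0592/n) log Q = +1.74 − (0.0592/2)(-4.763) = +1.881 V.

+1.881 V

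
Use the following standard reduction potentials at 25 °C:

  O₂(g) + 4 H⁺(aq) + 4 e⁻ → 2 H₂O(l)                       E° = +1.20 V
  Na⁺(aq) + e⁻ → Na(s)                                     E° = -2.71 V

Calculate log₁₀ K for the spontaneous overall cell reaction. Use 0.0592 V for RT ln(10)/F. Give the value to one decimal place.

264.2

Cathode: O₂/H₂O; anode: Na⁺/Na. E°cell = +3.91 V, n = 4.
log K = nE°cell / 0.0592 = (4)(+3.91) / 0.0592 = 264.2.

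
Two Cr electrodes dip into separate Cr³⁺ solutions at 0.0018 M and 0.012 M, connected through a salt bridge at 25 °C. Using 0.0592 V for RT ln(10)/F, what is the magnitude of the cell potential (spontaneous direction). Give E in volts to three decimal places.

For a concentration cell E°cell = 0. The 0.012 M side is the cathode (reduction is favoured where [Cr³⁺] is higher).
With n = 3, E = −(0.0592/3) log([Cr³⁺]ₐₙ/[Cr³⁺]꜀ₐₜ) = −(0.0592/3) log(0.0018/0.012) = −(0.0592/3)(-0.824) = +0.016 V.

+0.016 V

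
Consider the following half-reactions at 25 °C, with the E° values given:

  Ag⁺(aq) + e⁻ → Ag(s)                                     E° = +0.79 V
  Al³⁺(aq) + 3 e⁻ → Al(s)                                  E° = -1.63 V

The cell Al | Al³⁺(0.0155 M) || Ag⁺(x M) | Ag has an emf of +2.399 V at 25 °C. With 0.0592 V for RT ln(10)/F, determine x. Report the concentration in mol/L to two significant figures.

0.11 M

Ag⁺/Ag is the cathode, Al³⁺/Al the anode: E°cell = +2.42 V, n = 3.
Overall reaction: 3 Ag⁺(aq) + Al(s) → 3 Ag(s) + Al³⁺(aq); Q = [Al³⁺]^1/[Ag⁺]^3.
From E = E° − (0.0592/n) log Q: log Q = (E° − E)·n/0.0592 = (+2.42 − (+2.399))·3/0.0592 = 1.0642.
So 3·log[Ag⁺] = 1·log(0.0155) − log Q = -1.8097 − (1.0642) = -2.8739; log[Ag⁺] = -2.8739 / 3 = -0.9580; [Ag⁺] = 10^(-0.9580) ≈ 0.11 M.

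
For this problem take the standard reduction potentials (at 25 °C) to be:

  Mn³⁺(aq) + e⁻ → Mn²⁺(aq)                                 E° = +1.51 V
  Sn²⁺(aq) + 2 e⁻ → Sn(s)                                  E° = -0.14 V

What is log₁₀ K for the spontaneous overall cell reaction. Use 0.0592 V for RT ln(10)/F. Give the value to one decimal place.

Cathode: Mn³⁺/Mn²⁺; anode: Sn²⁺/Sn. E°cell = +1.65 V, n = 2.
log K = nE°cell / 0.0592 = (2)(+1.65) / 0.0592 = 55.7.

55.7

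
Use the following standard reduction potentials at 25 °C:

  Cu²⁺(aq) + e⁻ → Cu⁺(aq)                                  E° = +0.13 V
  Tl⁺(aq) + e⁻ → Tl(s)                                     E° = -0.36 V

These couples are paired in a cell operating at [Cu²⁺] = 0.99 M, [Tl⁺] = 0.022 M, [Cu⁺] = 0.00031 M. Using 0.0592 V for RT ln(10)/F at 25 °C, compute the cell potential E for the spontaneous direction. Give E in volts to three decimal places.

+0.796 V

Cu²⁺/Cu⁺ is the cathode (higher E°), Tl⁺/Tl the anode: E°cell = +0.13 − (-0.36) = +0.49 V, n = 1.
Overall: Cu²⁺(aq) + Tl(s) → Cu⁺(aq) + Tl⁺(aq)
Q = [Cu⁺]·[Tl⁺] / ([Cu²⁺]); log Q = -5.162.
E = E° − (0.0592/n) log Q = +0.49 − (0.0592/1)(-5.162) = +0.796 V.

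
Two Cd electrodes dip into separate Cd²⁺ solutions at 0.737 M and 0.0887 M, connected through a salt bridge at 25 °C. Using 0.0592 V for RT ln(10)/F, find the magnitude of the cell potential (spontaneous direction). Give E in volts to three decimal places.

For a concentration cell E°cell = 0. The 0.737 M side is the cathode (reduction is favoured where [Cd²⁺] is higher).
With n = 2, E = −(0.0592/2) log([Cd²⁺]ₐₙ/[Cd²⁺]꜀ₐₜ) = −(0.0592/2) log(0.0887/0.737) = −(0.0592/2)(-0.920) = +0.027 V.

+0.027 V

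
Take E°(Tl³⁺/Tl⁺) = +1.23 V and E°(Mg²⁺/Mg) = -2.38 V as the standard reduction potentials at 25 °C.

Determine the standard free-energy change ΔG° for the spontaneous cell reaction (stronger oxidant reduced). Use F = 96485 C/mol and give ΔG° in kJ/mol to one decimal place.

-696.6 kJ/mol

Tl³⁺/Tl⁺ (E° = +1.23 V) is the cathode; Mg²⁺/Mg (E° = -2.38 V) is the anode, so E°cell = +3.61 V.
Balancing electrons gives n = 2 (lcm of 2 and 2).
ΔG° = −nFE° = −(2)(96485)(+3.61) = -696,622 J = -696.6 kJ/mol.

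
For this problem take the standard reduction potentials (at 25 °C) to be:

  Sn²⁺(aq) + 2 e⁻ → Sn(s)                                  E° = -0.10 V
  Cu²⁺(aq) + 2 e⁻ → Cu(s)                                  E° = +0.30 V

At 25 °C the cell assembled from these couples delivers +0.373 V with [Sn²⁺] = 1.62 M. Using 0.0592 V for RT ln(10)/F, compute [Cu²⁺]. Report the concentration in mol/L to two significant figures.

0.20 M

Cu²⁺/Cu is the cathode, Sn²⁺/Sn the anode: E°cell = +0.40 V, n = 2.
Overall reaction: Cu²⁺(aq) + Sn(s) → Cu(s) + Sn²⁺(aq); Q = [Sn²⁺]^1/[Cu²⁺]^1.
From E = E° − (0.0592/n) log Q: log Q = (E° − E)·n/0.0592 = (+0.40 − (+0.373))·2/0.0592 = 0.9122.
So 1·log[Cu²⁺] = 1·log(1.62) − log Q = 0.2095 − (0.9122) = -0.7027; [Cu²⁺] = 10^(-0.7027) ≈ 0.20 M.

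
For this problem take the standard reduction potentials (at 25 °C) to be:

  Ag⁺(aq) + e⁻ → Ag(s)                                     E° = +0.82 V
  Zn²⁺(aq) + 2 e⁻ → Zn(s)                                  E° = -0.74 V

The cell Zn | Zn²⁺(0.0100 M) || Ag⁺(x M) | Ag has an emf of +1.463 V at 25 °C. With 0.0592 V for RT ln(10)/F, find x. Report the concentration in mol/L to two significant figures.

0.0023 M

Ag⁺/Ag is the cathode, Zn²⁺/Zn the anode: E°cell = +1.56 V, n = 2.
Overall reaction: 2 Ag⁺(aq) + Zn(s) → 2 Ag(s) + Zn²⁺(aq); Q = [Zn²⁺]^1/[Ag⁺]^2.
From E = E° − (0.0592/n) log Q: log Q = (E° − E)·n/0.0592 = (+1.56 − (+1.463))·2/0.0592 = 3.2770.
So 2·log[Ag⁺] = 1·log(0.01) − log Q = -2.0000 − (3.2770) = -5.2770; log[Ag⁺] = -5.2770 / 2 = -2.6385; [Ag⁺] = 10^(-2.6385) ≈ 0.0023 M.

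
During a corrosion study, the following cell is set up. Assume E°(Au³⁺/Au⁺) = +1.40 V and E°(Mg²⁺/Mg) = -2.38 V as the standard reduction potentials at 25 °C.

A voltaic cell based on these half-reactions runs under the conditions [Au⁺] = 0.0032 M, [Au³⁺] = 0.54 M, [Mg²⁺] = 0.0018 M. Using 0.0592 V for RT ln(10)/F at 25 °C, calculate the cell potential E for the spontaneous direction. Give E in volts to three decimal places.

Au³⁺/Au⁺ is the cathode (higher E°), Mg²⁺/Mg the anode: E°cell = +1.40 − (-2.38) = +3.78 V, n = 2.
Overall: Au³⁺(aq) + Mg(s) → Au⁺(aq) + Mg²⁺(aq)
Q = [Au⁺]·[Mg²⁺] / ([Au³⁺]); log Q = -4.972.
E = E° − (0.0592/n) log Q = +3.78 − (0.0592/2)(-4.972) = +3.927 V.

+3.927 V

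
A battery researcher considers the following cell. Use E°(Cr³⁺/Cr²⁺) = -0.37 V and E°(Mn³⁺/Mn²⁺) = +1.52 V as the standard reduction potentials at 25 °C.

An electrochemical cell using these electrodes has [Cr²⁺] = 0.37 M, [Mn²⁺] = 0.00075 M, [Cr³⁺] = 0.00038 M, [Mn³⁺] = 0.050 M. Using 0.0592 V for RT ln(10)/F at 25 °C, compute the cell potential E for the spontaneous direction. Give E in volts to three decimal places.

+2.175 V

Mn³⁺/Mn²⁺ is the cathode (higher E°), Cr³⁺/Cr²⁺ the anode: E°cell = +1.52 − (-0.37) = +1.89 V, n = 1.
Overall: Mn³⁺(aq) + Cr²⁺(aq) → Mn²⁺(aq) + Cr³⁺(aq)
Q = [Mn²⁺]·[Cr³⁺] / ([Mn³⁺]·[Cr²⁺]); log Q = -4.812.
E = E° − (0.0592/n) log Q = +1.89 − (0.0592/1)(-4.812) = +2.175 V.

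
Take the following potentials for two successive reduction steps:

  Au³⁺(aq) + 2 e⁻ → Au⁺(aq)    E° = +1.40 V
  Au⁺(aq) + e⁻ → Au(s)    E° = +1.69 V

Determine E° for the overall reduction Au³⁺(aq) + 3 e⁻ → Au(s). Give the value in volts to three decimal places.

Since ΔG° = −nFE° is additive over sequential reductions, n₃E°₃ = n₁E°₁ + n₂E°₂.
E°₃ = (2×+1.40 + 1×+1.69) / 3 = (+4.490) / 3 = +1.497 V.

+1.497 V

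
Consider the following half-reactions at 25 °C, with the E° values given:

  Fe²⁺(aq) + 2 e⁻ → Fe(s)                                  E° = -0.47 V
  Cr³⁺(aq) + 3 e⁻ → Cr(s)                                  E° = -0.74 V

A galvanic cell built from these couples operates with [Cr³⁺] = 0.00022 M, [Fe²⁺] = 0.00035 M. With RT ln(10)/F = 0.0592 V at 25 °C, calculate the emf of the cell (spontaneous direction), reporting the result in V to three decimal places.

Fe²⁺/Fe is the cathode (higher E°), Cr³⁺/Cr the anode: E°cell = -0.47 − (-0.74) = +0.27 V, n = 6.
Overall: 3 Fe²⁺(aq) + 2 Cr(s) → 3 Fe(s) + 2 Cr³⁺(aq)
Q = [Cr³⁺]^2 / ([Fe²⁺]^3); log Q = 3.053.
E = E° − (0.0592/n) log Q = +0.27 − (0.0592/6)(3.053) = +0.240 V.

+0.240 V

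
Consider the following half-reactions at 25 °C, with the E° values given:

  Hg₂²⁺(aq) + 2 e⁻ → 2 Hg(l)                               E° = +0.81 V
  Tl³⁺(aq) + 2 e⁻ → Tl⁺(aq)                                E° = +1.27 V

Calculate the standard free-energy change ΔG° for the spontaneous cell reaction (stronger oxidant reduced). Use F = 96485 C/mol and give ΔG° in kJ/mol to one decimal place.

Tl³⁺/Tl⁺ (E° = +1.27 V) is the cathode; Hg₂²⁺/Hg (E° = +0.81 V) is the anode, so E°cell = +0.46 V.
Balancing electrons gives n = 2 (lcm of 2 and 2).
ΔG° = −nFE° = −(2)(96485)(+0.46) = -88,766 J = -88.8 kJ/mol.

-88.8 kJ/mol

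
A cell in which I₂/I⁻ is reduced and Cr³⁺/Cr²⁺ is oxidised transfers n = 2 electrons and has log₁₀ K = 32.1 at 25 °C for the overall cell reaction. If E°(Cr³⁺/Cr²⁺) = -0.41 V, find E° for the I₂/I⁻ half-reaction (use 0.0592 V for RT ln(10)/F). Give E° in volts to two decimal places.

+0.54 V

E°cell = (0.0592/n)·log K = (0.0592/2)(32.1) = +0.950 V.
Since I₂/I⁻ is the cathode and Cr³⁺/Cr²⁺ the anode, E°cell = E°(I₂/I⁻) − E°(Cr³⁺/Cr²⁺).
So E°(I₂/I⁻) = E°cell + E°(Cr³⁺/Cr²⁺) = +0.950 + (-0.41) = +0.54 V.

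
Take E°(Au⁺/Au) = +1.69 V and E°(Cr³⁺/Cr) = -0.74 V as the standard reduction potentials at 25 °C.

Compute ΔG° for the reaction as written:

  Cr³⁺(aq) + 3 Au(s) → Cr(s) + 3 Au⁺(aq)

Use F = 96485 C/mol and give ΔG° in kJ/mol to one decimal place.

+703.4 kJ/mol

As written, Cr³⁺/Cr is reduced (cathode) and Au⁺/Au is oxidised (anode), so E°cell = (-0.74) − (+1.69) = -2.43 V.
Balancing electrons gives n = 3.
ΔG° = −nFE° = −(3)(96485)(-2.43) = 703,376 J = +703.4 kJ/mol.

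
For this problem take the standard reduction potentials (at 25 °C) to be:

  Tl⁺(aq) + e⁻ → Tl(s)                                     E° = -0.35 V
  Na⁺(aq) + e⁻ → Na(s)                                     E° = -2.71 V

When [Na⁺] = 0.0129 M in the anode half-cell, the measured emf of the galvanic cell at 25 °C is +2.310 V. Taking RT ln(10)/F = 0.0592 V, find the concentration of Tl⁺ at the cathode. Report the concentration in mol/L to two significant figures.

0.0018 M

Tl⁺/Tl is the cathode, Na⁺/Na the anode: E°cell = +2.36 V, n = 1.
Overall reaction: Tl⁺(aq) + Na(s) → Tl(s) + Na⁺(aq); Q = [Na⁺]^1/[Tl⁺]^1.
From E = E° − (0.0592/n) log Q: log Q = (E° − E)·n/0.0592 = (+2.36 − (+2.310))·1/0.0592 = 0.8446.
So 1·log[Tl⁺] = 1·log(0.0129) − log Q = -1.8894 − (0.8446) = -2.7340; [Tl⁺] = 10^(-2.7340) ≈ 0.0018 M.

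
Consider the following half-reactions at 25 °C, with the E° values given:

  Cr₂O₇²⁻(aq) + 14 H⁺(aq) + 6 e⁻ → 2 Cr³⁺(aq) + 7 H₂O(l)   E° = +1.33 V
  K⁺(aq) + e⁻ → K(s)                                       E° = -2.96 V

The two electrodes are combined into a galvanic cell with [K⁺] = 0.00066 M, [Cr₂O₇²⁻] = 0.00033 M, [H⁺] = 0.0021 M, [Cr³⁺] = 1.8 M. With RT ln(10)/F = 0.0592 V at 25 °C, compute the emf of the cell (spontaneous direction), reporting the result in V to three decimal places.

Cr₂O₇²⁻/Cr³⁺ is the cathode (higher E°), K⁺/K the anode: E°cell = +1.33 − (-2.96) = +4.29 V, n = 6.
Overall: Cr₂O₇²⁻(aq) + 14 H⁺(aq) + 6 K(s) → 2 Cr³⁺(aq) + 7 H₂O(l) + 6 K⁺(aq)
Q = [Cr³⁺]^2·[K⁺]^6 / ([Cr₂O₇²⁻]·[H⁺]^14); log Q = 22.398.
E = E° − (0.0592/n) log Q = +4.29 − (0.0592/6)(22.398) = +4.069 V.

+4.069 V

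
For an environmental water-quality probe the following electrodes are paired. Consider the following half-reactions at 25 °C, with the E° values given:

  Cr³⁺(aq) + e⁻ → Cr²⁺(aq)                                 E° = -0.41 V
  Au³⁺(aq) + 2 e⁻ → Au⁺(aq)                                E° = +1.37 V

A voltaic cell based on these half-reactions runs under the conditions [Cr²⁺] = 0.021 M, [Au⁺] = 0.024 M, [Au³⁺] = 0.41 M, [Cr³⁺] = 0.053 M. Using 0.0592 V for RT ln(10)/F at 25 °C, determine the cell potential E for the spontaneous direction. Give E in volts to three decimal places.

+1.793 V

Au³⁺/Au⁺ is the cathode (higher E°), Cr³⁺/Cr²⁺ the anode: E°cell = +1.37 − (-0.41) = +1.78 V, n = 2.
Overall: Au³⁺(aq) + 2 Cr²⁺(aq) → Au⁺(aq) + 2 Cr³⁺(aq)
Q = [Au⁺]·[Cr³⁺]^2 / ([Au³⁺]·[Cr²⁺]^2); log Q = -0.428.
E = E° − (0.0592/n) log Q = +1.78 − (0.0592/2)(-0.428) = +1.793 V.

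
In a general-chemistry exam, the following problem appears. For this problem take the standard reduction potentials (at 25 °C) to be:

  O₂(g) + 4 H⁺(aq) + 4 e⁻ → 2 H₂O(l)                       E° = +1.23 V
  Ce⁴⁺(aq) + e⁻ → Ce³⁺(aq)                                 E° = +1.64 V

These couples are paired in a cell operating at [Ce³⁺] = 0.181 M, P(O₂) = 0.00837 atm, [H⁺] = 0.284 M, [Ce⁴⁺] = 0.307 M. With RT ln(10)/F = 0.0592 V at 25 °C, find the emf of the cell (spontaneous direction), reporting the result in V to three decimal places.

+0.487 V

Ce⁴⁺/Ce³⁺ is the cathode (higher E°), O₂/H₂O the anode: E°cell = +1.64 − (+1.23) = +0.41 V, n = 4.
Overall: 4 Ce⁴⁺(aq) + 2 H₂O(l) → 4 Ce³⁺(aq) + O₂(g) + 4 H⁺(aq)
Q = [Ce³⁺]^4·P(O₂)·[H⁺]^4 / ([Ce⁴⁺]^4); log Q = -5.182.
E = E° − (0.0592/n) log Q = +0.41 − (0.0592/4)(-5.182) = +0.487 V.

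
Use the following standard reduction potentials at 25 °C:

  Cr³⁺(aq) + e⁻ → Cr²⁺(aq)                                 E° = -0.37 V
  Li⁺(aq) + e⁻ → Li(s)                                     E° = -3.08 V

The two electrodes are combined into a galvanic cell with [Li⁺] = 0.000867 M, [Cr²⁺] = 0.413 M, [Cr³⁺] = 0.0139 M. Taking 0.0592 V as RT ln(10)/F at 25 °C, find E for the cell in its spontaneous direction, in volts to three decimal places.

Cr³⁺/Cr²⁺ is the cathode (higher E°), Li⁺/Li the anode: E°cell = -0.37 − (-3.08) = +2.71 V, n = 1.
Overall: Cr³⁺(aq) + Li(s) → Cr²⁺(aq) + Li⁺(aq)
Q = [Cr²⁺]·[Li⁺] / ([Cr³⁺]); log Q = -1.589.
E = E° − (0.0592/n) log Q = +2.71 − (0.0592/1)(-1.589) = +2.804 V.

+2.804 V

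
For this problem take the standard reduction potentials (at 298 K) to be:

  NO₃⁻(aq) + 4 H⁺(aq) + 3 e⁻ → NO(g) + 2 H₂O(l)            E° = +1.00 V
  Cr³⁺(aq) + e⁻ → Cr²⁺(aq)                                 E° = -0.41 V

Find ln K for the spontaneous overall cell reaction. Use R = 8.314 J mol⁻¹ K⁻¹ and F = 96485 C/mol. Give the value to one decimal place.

Cathode: NO₃⁻/NO; anode: Cr³⁺/Cr²⁺. E°cell = (+1.00) − (-0.41) = +1.41 V, with n = 3.
ΔG° = −nFE° = −RT ln K, so ln K = nFE°/(RT) = (3)(96485)(+1.41) / ((8.314)(298)) = 164.730.

164.7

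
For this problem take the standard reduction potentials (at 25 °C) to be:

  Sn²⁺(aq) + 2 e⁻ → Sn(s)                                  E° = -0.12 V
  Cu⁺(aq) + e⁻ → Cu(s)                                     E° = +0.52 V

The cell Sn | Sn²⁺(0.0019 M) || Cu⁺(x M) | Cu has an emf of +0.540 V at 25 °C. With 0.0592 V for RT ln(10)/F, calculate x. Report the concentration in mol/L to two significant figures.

Cu⁺/Cu is the cathode, Sn²⁺/Sn the anode: E°cell = +0.64 V, n = 2.
Overall reaction: 2 Cu⁺(aq) + Sn(s) → 2 Cu(s) + Sn²⁺(aq); Q = [Sn²⁺]^1/[Cu⁺]^2.
From E = E° − (0.0592/n) log Q: log Q = (E° − E)·n/0.0592 = (+0.64 − (+0.540))·2/0.0592 = 3.3784.
So 2·log[Cu⁺] = 1·log(0.0019) − log Q = -2.7212 − (3.3784) = -6.0996; log[Cu⁺] = -6.0996 / 2 = -3.0498; [Cu⁺] = 10^(-3.0498) ≈ 0.00089 M.

0.00089 M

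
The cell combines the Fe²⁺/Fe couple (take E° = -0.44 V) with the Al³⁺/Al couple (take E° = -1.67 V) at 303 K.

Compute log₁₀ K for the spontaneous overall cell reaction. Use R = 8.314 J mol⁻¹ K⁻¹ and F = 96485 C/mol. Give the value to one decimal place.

Cathode: Fe²⁺/Fe; anode: Al³⁺/Al. E°cell = (-0.44) − (-1.67) = +1.23 V, with n = 6.
ΔG° = −nFE° = −RT ln K, so ln K = nFE°/(RT) = (6)(96485)(+1.23) / ((8.314)(303)) = 282.659.
log₁₀ K = 282.659 / ln 10 = 122.8.

122.8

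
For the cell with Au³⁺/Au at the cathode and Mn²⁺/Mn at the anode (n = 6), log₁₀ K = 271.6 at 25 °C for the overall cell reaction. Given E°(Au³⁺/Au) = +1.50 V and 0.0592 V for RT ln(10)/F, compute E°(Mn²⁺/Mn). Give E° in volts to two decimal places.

E°cell = (0.0592/n)·log K = (0.0592/6)(271.6) = +2.680 V.
Since Au³⁺/Au is the cathode and Mn²⁺/Mn the anode, E°cell = E°(Au³⁺/Au) − E°(Mn²⁺/Mn).
So E°(Mn²⁺/Mn) = E°(Au³⁺/Au) − E°cell = (+1.50) − (+2.680) = -1.18 V.

-1.18 V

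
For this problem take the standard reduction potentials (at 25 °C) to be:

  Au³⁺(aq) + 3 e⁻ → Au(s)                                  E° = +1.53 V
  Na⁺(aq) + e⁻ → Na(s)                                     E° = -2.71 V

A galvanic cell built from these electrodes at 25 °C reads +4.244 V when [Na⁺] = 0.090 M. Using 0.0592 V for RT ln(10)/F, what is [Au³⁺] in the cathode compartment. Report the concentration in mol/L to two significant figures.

Au³⁺/Au is the cathode, Na⁺/Na the anode: E°cell = +4.24 V, n = 3.
Overall reaction: Au³⁺(aq) + 3 Na(s) → Au(s) + 3 Na⁺(aq); Q = [Na⁺]^3/[Au³⁺]^1.
From E = E° − (0.0592/n) log Q: log Q = (E° − E)·n/0.0592 = (+4.24 − (+4.244))·3/0.0592 = -0.2027.
So 1·log[Au³⁺] = 3·log(0.09) − log Q = -3.1373 − (-0.2027) = -2.9346; [Au³⁺] = 10^(-2.9346) ≈ 0.0012 M.

0.0012 M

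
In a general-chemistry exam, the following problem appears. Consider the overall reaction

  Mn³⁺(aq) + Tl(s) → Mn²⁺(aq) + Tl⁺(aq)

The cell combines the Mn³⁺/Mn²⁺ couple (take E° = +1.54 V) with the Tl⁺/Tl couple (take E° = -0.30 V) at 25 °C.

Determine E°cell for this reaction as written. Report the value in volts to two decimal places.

+1.84 V

The Mn³⁺/Mn²⁺ couple has the higher reduction potential, so it is the cathode; Tl⁺/Tl is oxidised at the anode.
E°cell = E°(cathode) − E°(anode) = (+1.54) − (-0.30) = +1.84 V.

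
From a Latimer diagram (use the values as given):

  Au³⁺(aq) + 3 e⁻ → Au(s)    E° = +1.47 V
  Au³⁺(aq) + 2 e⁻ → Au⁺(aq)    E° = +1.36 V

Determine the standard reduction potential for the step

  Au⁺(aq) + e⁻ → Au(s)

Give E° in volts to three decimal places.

Sequential free energies add, so n₃E°₃ = n₁E°₁ + n₂E°₂.
With n₃ = 3, and the known step contributing 2×(+1.36) V, the unknown satisfies 1·E° = 3×(+1.47) − 2×(+1.36) = +1.690.
E° = +1.690 / 1 = +1.690 V.

+1.690 V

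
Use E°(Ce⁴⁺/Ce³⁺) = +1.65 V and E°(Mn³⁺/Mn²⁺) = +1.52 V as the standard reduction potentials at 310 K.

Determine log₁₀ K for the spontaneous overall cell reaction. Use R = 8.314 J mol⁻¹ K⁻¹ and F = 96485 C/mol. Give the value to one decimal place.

2.1

Cathode: Ce⁴⁺/Ce³⁺; anode: Mn³⁺/Mn²⁺. E°cell = (+1.65) − (+1.52) = +0.13 V, with n = 1.
ΔG° = −nFE° = −RT ln K, so ln K = nFE°/(RT) = (1)(96485)(+0.13) / ((8.314)(310)) = 4.867.
log₁₀ K = 4.867 / ln 10 = 2.1.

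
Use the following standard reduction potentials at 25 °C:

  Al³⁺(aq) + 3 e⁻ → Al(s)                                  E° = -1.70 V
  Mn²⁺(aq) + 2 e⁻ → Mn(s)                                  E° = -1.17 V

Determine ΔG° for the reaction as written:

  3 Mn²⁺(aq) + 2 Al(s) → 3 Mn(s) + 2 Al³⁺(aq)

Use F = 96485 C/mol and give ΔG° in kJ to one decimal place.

As written, Mn²⁺/Mn is reduced (cathode) and Al³⁺/Al is oxidised (anode), so E°cell = (-1.17) − (-1.70) = +0.53 V.
Balancing electrons gives n = 6.
ΔG° = −nFE° = −(6)(96485)(+0.53) = -306,822 J = -306.8 kJ.

-306.8 kJ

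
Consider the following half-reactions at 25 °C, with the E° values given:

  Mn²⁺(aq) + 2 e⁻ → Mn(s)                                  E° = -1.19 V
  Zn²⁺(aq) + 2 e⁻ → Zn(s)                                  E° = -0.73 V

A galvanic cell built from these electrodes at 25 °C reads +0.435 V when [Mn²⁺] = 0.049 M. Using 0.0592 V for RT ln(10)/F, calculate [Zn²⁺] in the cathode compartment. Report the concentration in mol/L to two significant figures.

0.0070 M

Zn²⁺/Zn is the cathode, Mn²⁺/Mn the anode: E°cell = +0.46 V, n = 2.
Overall reaction: Zn²⁺(aq) + Mn(s) → Zn(s) + Mn²⁺(aq); Q = [Mn²⁺]^1/[Zn²⁺]^1.
From E = E° − (0.0592/n) log Q: log Q = (E° − E)·n/0.0592 = (+0.46 − (+0.435))·2/0.0592 = 0.8446.
So 1·log[Zn²⁺] = 1·log(0.049) − log Q = -1.3098 − (0.8446) = -2.1544; [Zn²⁺] = 10^(-2.1544) ≈ 0.0070 M.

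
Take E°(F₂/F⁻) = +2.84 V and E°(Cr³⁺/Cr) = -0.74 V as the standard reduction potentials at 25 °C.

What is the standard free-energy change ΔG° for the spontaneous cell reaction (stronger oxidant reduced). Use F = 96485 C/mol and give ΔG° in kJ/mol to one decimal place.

F₂/F⁻ (E° = +2.84 V) is the cathode; Cr³⁺/Cr (E° = -0.74 V) is the anode, so E°cell = +3.58 V.
Balancing electrons gives n = 6 (lcm of 2 and 3).
ΔG° = −nFE° = −(6)(96485)(+3.58) = -2,072,498 J = -2072.5 kJ/mol.

-2072.5 kJ/mol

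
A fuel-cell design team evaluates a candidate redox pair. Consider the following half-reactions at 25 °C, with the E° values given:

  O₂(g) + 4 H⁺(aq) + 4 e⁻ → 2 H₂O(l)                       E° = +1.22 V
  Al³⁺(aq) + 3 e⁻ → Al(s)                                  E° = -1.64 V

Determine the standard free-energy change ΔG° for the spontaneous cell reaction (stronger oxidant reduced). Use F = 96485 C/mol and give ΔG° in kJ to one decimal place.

O₂/H₂O (E° = +1.22 V) is the cathode; Al³⁺/Al (E° = -1.64 V) is the anode, so E°cell = +2.86 V.
Balancing electrons gives n = 12 (lcm of 4 and 3).
ΔG° = −nFE° = −(12)(96485)(+2.86) = -3,311,365 J = -3311.4 kJ.

-3311.4 kJ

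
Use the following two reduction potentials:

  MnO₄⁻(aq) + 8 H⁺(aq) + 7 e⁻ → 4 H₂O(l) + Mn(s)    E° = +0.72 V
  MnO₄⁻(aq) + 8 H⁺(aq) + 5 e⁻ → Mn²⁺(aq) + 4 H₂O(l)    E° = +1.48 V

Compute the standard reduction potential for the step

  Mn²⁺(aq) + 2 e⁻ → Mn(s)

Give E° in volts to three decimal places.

-1.180 V

Sequential free energies add, so n₃E°₃ = n₁E°₁ + n₂E°₂.
With n₃ = 7, and the known step contributing 5×(+1.48) V, the unknown satisfies 2·E° = 7×(+0.72) − 5×(+1.48) = -2.360.
E° = -2.360 / 2 = -1.180 V.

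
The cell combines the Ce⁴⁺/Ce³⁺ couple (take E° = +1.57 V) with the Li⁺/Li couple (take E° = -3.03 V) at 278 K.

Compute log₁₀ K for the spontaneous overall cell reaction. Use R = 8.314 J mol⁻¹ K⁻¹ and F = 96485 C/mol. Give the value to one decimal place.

83.4

Cathode: Ce⁴⁺/Ce³⁺; anode: Li⁺/Li. E°cell = (+1.57) − (-3.03) = +4.60 V, with n = 1.
ΔG° = −nFE° = −RT ln K, so ln K = nFE°/(RT) = (1)(96485)(+4.60) / ((8.314)(278)) = 192.027.
log₁₀ K = 192.027 / ln 10 = 83.4.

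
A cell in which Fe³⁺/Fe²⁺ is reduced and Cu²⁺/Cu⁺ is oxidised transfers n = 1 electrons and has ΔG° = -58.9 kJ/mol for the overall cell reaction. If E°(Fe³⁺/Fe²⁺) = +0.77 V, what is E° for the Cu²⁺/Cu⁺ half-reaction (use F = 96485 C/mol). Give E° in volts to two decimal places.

+0.16 V

E°cell = −ΔG°/(nF) = −(-58.9×10³)/((1)(96485)) = +0.610 V.
Since Fe³⁺/Fe²⁺ is the cathode and Cu²⁺/Cu⁺ the anode, E°cell = E°(Fe³⁺/Fe²⁺) − E°(Cu²⁺/Cu⁺).
So E°(Cu²⁺/Cu⁺) = E°(Fe³⁺/Fe²⁺) − E°cell = (+0.77) − (+0.610) = +0.16 V.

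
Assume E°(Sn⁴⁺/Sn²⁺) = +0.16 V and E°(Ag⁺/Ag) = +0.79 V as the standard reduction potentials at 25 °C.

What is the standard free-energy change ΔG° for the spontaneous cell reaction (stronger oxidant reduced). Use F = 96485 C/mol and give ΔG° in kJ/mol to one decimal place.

Ag⁺/Ag (E° = +0.79 V) is the cathode; Sn⁴⁺/Sn²⁺ (E° = +0.16 V) is the anode, so E°cell = +0.63 V.
Balancing electrons gives n = 2 (lcm of 1 and 2).
ΔG° = −nFE° = −(2)(96485)(+0.63) = -121,571 J = -121.6 kJ/mol.

-121.6 kJ/mol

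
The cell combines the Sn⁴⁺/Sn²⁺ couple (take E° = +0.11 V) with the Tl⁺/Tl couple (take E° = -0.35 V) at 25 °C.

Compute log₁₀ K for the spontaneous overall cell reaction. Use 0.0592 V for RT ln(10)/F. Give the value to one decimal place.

Cathode: Sn⁴⁺/Sn²⁺; anode: Tl⁺/Tl. E°cell = +0.46 V, n = 2.
log K = nE°cell / 0.0592 = (2)(+0.46) / 0.0592 = 15.5.

15.5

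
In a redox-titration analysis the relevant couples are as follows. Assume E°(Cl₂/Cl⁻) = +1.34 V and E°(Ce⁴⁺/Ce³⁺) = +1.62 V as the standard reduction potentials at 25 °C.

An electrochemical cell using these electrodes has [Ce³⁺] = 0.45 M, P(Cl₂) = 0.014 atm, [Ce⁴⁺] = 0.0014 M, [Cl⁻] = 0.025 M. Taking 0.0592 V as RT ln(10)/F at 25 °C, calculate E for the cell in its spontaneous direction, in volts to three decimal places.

Ce⁴⁺/Ce³⁺ is the cathode (higher E°), Cl₂/Cl⁻ the anode: E°cell = +1.62 − (+1.34) = +0.28 V, n = 2.
Overall: 2 Ce⁴⁺(aq) + 2 Cl⁻(aq) → 2 Ce³⁺(aq) + Cl₂(g)
Q = [Ce³⁺]^2·P(Cl₂) / ([Ce⁴⁺]^2·[Cl⁻]^2); log Q = 6.364.
E = E° − (0.0592/n) log Q = +0.28 − (0.0592/2)(6.364) = +0.092 V.

+0.092 V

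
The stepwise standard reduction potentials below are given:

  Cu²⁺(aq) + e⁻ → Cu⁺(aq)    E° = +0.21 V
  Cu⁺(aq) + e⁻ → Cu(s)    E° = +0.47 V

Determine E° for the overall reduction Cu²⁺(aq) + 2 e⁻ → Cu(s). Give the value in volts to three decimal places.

+0.340 V

Adding the free-energy changes (−nFE°) of the two steps gives −n₃FE°₃ = −n₁FE°₁ − n₂FE°₂.
E°₃ = (1×+0.21 + 1×+0.47) / 2 = (+0.680) / 2 = +0.340 V.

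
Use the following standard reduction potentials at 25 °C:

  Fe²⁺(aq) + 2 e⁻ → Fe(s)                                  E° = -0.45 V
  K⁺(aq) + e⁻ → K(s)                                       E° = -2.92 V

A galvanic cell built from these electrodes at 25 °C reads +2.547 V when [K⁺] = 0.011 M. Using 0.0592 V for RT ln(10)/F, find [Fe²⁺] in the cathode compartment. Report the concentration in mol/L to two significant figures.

Fe²⁺/Fe is the cathode, K⁺/K the anode: E°cell = +2.47 V, n = 2.
Overall reaction: Fe²⁺(aq) + 2 K(s) → Fe(s) + 2 K⁺(aq); Q = [K⁺]^2/[Fe²⁺]^1.
From E = E° − (0.0592/n) log Q: log Q = (E° − E)·n/0.0592 = (+2.47 − (+2.547))·2/0.0592 = -2.6014.
So 1·log[Fe²⁺] = 2·log(0.011) − log Q = -3.9172 − (-2.6014) = -1.3158; [Fe²⁺] = 10^(-1.3158) ≈ 0.048 M.

0.048 M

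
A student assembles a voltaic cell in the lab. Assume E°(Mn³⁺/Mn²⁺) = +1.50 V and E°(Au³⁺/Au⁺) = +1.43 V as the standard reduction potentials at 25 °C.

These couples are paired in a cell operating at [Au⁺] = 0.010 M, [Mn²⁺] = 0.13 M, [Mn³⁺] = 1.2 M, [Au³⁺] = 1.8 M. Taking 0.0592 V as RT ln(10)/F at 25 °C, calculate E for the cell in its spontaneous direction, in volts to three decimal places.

Mn³⁺/Mn²⁺ is the cathode (higher E°), Au³⁺/Au⁺ the anode: E°cell = +1.50 − (+1.43) = +0.07 V, n = 2.
Overall: 2 Mn³⁺(aq) + Au⁺(aq) → 2 Mn²⁺(aq) + Au³⁺(aq)
Q = [Mn²⁺]^2·[Au³⁺] / ([Mn³⁺]^2·[Au⁺]); log Q = 0.325.
E = E° − (0.0592/n) log Q = +0.07 − (0.0592/2)(0.325) = +0.060 V.

+0.060 V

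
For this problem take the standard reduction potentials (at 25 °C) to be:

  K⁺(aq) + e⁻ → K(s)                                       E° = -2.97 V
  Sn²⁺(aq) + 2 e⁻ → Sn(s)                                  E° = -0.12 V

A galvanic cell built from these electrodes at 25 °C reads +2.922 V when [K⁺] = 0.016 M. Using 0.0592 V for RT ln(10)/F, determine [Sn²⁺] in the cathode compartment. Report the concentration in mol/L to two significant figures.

Sn²⁺/Sn is the cathode, K⁺/K the anode: E°cell = +2.85 V, n = 2.
Overall reaction: Sn²⁺(aq) + 2 K(s) → Sn(s) + 2 K⁺(aq); Q = [K⁺]^2/[Sn²⁺]^1.
From E = E° − (0.0592/n) log Q: log Q = (E° − E)·n/0.0592 = (+2.85 − (+2.922))·2/0.0592 = -2.4324.
So 1·log[Sn²⁺] = 2·log(0.016) − log Q = -3.5918 − (-2.4324) = -1.1594; [Sn²⁺] = 10^(-1.1594) ≈ 0.069 M.

0.069 M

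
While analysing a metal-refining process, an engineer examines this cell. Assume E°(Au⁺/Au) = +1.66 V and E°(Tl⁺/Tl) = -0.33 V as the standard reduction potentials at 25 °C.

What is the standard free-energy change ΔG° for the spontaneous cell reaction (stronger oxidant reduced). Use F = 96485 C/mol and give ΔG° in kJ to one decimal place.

Au⁺/Au (E° = +1.66 V) is the cathode; Tl⁺/Tl (E° = -0.33 V) is the anode, so E°cell = +1.99 V.
Balancing electrons gives n = 1 (lcm of 1 and 1).
ΔG° = −nFE° = −(1)(96485)(+1.99) = -192,005 J = -192.0 kJ.

-192.0 kJ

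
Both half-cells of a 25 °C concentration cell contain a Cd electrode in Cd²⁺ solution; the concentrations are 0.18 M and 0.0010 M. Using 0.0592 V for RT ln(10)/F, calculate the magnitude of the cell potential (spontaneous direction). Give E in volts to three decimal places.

For a concentration cell E°cell = 0. The 0.18 M side is the cathode (reduction is favoured where [Cd²⁺] is higher).
With n = 2, E = −(0.0592/2) log([Cd²⁺]ₐₙ/[Cd²⁺]꜀ₐₜ) = −(0.0592/2) log(0.001/0.18) = −(0.0592/2)(-2.255) = +0.067 V.

+0.067 V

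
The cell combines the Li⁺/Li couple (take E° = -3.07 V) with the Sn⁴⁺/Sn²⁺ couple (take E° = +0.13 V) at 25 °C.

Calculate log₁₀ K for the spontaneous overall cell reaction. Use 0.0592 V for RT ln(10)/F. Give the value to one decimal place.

Cathode: Sn⁴⁺/Sn²⁺; anode: Li⁺/Li. E°cell = +3.20 V, n = 2.
log K = nE°cell / 0.0592 = (2)(+3.20) / 0.0592 = 108.1.

108.1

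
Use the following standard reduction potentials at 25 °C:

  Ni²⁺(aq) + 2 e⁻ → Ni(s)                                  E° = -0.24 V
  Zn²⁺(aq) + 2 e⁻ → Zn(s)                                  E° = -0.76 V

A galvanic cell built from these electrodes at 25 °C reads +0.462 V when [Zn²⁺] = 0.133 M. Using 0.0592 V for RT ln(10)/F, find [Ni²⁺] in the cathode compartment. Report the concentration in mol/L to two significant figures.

Ni²⁺/Ni is the cathode, Zn²⁺/Zn the anode: E°cell = +0.52 V, n = 2.
Overall reaction: Ni²⁺(aq) + Zn(s) → Ni(s) + Zn²⁺(aq); Q = [Zn²⁺]^1/[Ni²⁺]^1.
From E = E° − (0.0592/n) log Q: log Q = (E° − E)·n/0.0592 = (+0.52 − (+0.462))·2/0.0592 = 1.9595.
So 1·log[Ni²⁺] = 1·log(0.133) − log Q = -0.8761 − (1.9595) = -2.8356; [Ni²⁺] = 10^(-2.8356) ≈ 0.0015 M.

0.0015 M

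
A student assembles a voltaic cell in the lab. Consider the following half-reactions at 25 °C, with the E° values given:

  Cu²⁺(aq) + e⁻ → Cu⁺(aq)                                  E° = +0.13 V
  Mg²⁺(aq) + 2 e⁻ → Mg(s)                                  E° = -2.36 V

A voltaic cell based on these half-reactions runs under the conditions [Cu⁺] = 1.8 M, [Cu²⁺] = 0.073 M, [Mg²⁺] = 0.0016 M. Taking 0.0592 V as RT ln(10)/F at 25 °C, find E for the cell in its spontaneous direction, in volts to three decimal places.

Cu²⁺/Cu⁺ is the cathode (higher E°), Mg²⁺/Mg the anode: E°cell = +0.13 − (-2.36) = +2.49 V, n = 2.
Overall: 2 Cu²⁺(aq) + Mg(s) → 2 Cu⁺(aq) + Mg²⁺(aq)
Q = [Cu⁺]^2·[Mg²⁺] / ([Cu²⁺]^2); log Q = -0.012.
E = E° − (0.0592/n) log Q = +2.49 − (0.0592/2)(-0.012) = +2.490 V.

+2.490 V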